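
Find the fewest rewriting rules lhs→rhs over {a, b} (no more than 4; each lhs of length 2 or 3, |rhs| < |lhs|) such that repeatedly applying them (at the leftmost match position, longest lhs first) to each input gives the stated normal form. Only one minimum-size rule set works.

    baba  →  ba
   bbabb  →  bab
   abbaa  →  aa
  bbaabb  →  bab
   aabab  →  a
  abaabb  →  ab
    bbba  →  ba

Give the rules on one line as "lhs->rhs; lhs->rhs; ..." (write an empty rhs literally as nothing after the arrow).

  | baba => ba
  | bbabb => babb => bab
  | abbaa => abaa => aa
  | bbaabb => baabb => bab

aab->a; aba->a; bb->b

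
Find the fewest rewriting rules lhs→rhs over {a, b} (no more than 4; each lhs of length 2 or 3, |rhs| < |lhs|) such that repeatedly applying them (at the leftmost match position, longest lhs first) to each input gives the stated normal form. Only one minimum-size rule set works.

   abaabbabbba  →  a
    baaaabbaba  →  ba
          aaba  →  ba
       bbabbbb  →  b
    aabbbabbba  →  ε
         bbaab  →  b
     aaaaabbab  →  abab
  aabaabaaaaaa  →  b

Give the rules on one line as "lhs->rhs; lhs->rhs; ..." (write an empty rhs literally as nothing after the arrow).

  | abaabbabbba => abbbabbba => aaabbba => abbba => aaa => a
  | baaaabbaba => baabbaba => bbbaba => aaba => ba
  | aaba => ba
  | bbabbbb => babbbb => baab => bb => b

aa->; bb->b; bbb->a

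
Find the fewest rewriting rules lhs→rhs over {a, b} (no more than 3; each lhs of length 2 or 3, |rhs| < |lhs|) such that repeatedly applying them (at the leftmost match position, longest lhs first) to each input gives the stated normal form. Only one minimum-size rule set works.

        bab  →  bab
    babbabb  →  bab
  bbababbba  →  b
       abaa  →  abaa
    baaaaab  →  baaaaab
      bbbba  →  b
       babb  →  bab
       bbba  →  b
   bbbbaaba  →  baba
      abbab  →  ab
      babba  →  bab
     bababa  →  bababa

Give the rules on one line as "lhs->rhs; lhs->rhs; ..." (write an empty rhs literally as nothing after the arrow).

bb->b; bba->b

  | bab
  | babbabb => babbb => babb => bab
  | bbababbba => bbabbba => bbbba => bbba => bba => b
  | abaa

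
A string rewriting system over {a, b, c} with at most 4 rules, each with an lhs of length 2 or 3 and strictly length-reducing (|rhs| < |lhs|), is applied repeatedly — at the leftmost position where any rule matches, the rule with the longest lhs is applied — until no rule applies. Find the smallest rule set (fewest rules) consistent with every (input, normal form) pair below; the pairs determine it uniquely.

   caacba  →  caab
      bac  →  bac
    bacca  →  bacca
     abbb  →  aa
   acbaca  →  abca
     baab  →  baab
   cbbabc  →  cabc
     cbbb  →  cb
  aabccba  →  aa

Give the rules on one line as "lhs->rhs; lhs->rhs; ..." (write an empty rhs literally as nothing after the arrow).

bbb->a; bcb->; cba->b; cbb->c

  | caacba => caab
  | bac
  | bacca
  | abbb => aa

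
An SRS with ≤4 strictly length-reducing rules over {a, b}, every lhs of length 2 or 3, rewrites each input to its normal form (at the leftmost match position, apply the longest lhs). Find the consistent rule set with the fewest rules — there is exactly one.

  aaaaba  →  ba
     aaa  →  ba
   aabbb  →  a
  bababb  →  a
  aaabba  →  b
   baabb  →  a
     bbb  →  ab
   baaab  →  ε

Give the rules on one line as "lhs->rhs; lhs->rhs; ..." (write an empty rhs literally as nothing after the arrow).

  | aaaaba => baaba => ba
  | aaa => ba
  | aabbb => bb => a
  | bababb => babaa => babb => baa => bb => a

aa->b; aab->; bb->a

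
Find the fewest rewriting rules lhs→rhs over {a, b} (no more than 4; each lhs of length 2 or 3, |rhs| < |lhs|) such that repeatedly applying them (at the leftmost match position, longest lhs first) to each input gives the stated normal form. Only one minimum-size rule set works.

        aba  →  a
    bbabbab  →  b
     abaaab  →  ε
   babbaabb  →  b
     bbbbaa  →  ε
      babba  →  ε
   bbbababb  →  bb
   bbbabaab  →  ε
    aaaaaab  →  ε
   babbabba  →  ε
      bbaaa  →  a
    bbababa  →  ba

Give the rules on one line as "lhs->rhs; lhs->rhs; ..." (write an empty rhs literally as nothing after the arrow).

  | aba => a
  | bbabbab => bbab => b
  | abaaab => aaab => aab => ab => ε
  | babbaabb => bbaabb => abb => b

aa->a; ab->; bba->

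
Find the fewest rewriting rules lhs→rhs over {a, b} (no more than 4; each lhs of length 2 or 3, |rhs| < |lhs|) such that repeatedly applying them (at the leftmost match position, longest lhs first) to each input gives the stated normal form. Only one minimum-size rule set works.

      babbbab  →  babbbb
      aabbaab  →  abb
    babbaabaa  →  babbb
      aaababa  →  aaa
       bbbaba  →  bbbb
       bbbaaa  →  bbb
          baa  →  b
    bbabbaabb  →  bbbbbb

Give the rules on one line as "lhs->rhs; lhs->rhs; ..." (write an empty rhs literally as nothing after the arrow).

  | babbbab => babbbb
  | aabbaab => abaab => abb
  | babbaabaa => babbabaa => babbbaa => babbba => babbb
  | aaababa => aaaba => aaa

aab->a; baa->b; bba->bb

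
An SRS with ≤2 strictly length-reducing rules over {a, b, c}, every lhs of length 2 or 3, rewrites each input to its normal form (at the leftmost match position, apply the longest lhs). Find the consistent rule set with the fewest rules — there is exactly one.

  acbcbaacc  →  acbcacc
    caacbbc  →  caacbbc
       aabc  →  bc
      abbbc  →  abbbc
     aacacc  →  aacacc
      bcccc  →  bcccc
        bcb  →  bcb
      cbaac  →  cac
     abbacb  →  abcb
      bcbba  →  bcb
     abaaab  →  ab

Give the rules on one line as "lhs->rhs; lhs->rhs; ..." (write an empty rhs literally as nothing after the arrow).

  | acbcbaacc => acbcacc
  | caacbbc
  | aabc => bc
  | abbbc

aab->b; ba->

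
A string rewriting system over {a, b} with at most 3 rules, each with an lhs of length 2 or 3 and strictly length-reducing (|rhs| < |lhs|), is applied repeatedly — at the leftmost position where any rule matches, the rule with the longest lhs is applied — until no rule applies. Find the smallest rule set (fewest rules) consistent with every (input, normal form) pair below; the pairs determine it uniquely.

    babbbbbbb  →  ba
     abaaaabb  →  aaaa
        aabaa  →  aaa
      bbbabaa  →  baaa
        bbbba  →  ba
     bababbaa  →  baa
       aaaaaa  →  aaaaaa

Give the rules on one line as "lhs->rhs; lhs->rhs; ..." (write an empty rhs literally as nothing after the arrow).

ab->a; aba->a; bbb->ba

  | babbbbbbb => babbbbbb => babbbbb => babbbb => babbb => babb => bab => ba
  | abaaaabb => aaaabb => aaaab => aaaa
  | aabaa => aaa
  | bbbabaa => baabaa => baaa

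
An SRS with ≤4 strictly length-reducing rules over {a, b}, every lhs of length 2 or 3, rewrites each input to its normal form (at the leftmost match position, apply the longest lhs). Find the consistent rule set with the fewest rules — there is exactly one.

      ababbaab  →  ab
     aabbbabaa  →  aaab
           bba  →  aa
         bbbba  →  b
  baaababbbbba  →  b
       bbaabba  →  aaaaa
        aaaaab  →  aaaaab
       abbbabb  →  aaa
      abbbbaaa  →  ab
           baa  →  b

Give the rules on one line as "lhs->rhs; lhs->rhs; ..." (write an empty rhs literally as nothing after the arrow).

  | ababbaab => ababaab => abaaab => abaab => abab => aba => ab
  | aabbbabaa => aaabaa => aaaba => aaab
  | bba => aa
  | bbbba => ba => b

ba->b; bab->ba; bb->a; bbb->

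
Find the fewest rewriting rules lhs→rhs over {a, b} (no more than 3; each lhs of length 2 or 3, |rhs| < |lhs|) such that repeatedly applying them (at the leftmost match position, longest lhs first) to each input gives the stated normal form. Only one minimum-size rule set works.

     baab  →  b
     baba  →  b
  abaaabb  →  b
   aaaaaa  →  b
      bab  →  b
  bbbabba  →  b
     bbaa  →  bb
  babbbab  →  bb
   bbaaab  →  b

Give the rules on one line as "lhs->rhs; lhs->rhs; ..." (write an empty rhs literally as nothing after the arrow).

  | baab => bab => aa => b
  | baba => aaa => ba => b
  | abaaabb => abaabb => ababb => aaab => bab => aa => b
  | aaaaaa => baaaa => baaa => baa => ba => b

aa->b; ba->b; bab->aa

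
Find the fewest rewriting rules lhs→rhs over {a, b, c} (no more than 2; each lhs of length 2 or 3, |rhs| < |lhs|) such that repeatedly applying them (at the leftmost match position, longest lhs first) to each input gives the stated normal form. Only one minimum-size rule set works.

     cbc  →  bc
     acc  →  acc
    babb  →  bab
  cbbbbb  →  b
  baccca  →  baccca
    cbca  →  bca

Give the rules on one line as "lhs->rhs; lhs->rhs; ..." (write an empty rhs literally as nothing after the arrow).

  | cbc => bc
  | acc
  | babb => bab
  | cbbbbb => bbbbb => bbbb => bbb => bb => b

bb->b; cb->b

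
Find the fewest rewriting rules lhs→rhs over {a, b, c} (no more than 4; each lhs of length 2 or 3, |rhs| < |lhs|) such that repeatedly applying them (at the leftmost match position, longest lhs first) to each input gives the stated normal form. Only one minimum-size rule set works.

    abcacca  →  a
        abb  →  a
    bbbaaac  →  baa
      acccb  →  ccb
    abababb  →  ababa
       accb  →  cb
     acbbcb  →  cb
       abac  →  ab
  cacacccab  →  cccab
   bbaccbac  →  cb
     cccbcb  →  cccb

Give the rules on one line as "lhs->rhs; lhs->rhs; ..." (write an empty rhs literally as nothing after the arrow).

  | abcacca => aacca => aca => a
  | abb => a
  | bbbaaac => baaac => baa
  | acccb => ccb

ac->; bb->; bc->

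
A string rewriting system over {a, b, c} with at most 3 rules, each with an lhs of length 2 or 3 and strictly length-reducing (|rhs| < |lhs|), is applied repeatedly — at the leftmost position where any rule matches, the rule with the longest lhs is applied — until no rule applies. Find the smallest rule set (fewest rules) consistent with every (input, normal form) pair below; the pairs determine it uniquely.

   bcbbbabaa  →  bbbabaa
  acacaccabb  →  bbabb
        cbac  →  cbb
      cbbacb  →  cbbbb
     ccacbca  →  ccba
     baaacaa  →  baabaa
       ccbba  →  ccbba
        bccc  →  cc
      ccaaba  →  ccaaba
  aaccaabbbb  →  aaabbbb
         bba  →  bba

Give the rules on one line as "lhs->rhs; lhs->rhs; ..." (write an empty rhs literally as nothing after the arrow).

ac->b; bc->

  | bcbbbabaa => bbbabaa
  | acacaccabb => bacaccabb => bbaccabb => bbbcabb => bbabb
  | cbac => cbb
  | cbbacb => cbbbb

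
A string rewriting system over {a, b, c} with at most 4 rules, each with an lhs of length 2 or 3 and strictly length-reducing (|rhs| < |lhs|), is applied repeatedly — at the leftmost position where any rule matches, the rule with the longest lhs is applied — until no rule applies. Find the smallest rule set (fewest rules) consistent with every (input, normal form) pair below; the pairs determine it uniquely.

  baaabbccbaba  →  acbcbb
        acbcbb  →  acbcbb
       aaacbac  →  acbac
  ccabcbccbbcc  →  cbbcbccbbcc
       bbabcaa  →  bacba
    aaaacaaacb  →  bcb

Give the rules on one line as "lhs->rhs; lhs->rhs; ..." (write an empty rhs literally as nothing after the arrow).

aa->; bab->ac; ca->b

  | baaabbccbaba => babbccbaba => acbccbaba => acbccaca => acbcbca => acbcbb
  | acbcbb
  | aaacbac => acbac
  | ccabcbccbbcc => cbbcbccbbcc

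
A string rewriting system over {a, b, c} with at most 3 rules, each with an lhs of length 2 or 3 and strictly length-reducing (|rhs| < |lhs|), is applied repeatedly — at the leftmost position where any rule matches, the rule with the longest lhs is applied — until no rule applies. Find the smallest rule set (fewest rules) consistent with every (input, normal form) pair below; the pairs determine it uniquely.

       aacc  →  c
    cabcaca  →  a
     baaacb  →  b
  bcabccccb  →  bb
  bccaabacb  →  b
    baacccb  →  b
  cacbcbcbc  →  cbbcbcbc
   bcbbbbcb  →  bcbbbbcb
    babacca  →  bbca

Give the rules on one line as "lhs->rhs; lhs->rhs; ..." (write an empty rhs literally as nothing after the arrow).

ab->; ac->b; cc->a

  | aacc => abc => c
  | cabcaca => ccaca => aaca => aba => a
  | baaacb => baabb => bab => b
  | bcabccccb => bcccccb => bacccb => bbccb => bbab => bb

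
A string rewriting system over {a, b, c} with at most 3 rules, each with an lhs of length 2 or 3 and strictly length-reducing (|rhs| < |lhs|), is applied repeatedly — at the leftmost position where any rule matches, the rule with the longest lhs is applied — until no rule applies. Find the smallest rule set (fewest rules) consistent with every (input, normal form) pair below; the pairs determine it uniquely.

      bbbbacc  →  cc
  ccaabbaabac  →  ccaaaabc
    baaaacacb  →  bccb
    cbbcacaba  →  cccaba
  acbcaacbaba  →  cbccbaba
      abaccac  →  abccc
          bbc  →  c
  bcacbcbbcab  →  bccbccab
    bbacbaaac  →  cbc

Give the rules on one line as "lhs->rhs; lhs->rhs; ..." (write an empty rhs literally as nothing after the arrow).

ac->c; bb->

  | bbbbacc => bbacc => acc => cc
  | ccaabbaabac => ccaaaabac => ccaaaabc
  | baaaacacb => baaacacb => baacacb => bacacb => bcacb => bccb
  | cbbcacaba => ccacaba => cccaba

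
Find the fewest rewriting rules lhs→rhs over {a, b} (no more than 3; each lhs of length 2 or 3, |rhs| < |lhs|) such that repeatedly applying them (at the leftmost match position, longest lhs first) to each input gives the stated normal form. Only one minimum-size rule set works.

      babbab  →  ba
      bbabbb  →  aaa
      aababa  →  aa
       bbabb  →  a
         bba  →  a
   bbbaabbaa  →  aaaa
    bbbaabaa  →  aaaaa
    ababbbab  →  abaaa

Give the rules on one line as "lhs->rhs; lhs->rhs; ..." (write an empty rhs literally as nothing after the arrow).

  | babbab => baab => ba
  | bbabbb => abbb => aaa
  | aababa => aaba => aa
  | bbabb => abb => a

aab->a; bb->; bbb->aa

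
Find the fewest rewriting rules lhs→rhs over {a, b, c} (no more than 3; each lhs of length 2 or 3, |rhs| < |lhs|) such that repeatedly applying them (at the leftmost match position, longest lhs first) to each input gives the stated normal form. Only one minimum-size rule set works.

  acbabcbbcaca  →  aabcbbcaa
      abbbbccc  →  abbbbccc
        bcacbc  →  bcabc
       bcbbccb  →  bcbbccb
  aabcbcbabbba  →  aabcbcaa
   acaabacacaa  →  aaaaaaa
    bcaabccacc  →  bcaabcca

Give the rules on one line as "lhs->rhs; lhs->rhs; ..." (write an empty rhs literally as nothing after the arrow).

  | acbabcbbcaca => ababcbbcaca => aabcbbcaca => aabcbbcaa
  | abbbbccc
  | bcacbc => bcabc
  | bcbbccb

ac->a; ba->a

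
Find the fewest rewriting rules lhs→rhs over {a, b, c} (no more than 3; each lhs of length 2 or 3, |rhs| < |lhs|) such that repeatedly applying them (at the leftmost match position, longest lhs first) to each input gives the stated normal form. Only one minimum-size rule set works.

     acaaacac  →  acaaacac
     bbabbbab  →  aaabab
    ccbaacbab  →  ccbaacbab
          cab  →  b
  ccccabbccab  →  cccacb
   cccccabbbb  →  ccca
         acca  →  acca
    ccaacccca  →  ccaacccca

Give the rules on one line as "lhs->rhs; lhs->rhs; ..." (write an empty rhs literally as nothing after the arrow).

bb->a; cab->b

  | acaaacac
  | bbabbbab => aabbbab => aaabab
  | ccbaacbab
  | cab => b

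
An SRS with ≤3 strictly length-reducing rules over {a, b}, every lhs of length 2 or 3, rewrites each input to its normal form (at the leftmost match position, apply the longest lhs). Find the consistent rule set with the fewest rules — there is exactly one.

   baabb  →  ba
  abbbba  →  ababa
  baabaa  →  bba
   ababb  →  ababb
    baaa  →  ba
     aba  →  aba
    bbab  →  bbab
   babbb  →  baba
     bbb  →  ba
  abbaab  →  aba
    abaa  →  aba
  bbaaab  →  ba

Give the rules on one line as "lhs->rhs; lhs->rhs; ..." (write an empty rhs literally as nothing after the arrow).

aa->a; aab->b; bbb->ba

  | baabb => bbb => ba
  | abbbba => ababa
  | baabaa => bbaa => bba
  | ababb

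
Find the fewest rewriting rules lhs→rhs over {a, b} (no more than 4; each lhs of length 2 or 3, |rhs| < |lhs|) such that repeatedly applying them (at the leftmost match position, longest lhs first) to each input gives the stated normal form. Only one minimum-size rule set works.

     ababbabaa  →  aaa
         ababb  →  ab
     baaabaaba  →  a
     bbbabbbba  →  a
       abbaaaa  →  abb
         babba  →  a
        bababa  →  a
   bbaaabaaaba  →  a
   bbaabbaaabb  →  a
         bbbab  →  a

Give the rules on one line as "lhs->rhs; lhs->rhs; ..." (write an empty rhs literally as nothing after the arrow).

  | ababbabaa => babbabaa => ababaa => babaa => aaa
  | ababb => babb => ab
  | baaabaaba => babaaba => aaaba => aaba => aba => ba => a
  | bbbabbbba => bbabbba => babba => aba => ba => a

aba->ba; ba->a; baa->b; bab->a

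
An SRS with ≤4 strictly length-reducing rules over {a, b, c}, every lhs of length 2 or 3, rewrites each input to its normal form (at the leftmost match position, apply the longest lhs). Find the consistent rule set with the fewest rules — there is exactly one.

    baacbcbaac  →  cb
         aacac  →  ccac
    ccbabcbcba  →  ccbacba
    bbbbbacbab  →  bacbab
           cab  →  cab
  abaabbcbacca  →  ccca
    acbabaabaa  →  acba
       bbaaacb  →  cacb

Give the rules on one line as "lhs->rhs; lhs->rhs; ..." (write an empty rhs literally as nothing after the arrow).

aa->c; bb->; bc->b

  | baacbcbaac => bccbcbaac => bcbcbaac => bbcbaac => cbaac => cbcc => cbc => cb
  | aacac => ccac
  | ccbabcbcba => ccbabbcba => ccbacba
  | bbbbbacbab => bbbacbab => bacbab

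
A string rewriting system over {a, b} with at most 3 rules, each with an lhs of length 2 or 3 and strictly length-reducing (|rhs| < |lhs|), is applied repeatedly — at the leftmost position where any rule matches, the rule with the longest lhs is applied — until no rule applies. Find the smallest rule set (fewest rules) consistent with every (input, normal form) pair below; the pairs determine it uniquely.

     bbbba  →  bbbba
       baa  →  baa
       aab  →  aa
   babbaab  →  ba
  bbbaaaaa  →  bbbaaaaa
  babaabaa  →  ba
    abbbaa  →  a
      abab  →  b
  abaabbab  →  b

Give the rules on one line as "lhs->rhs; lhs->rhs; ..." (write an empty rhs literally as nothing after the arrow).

ab->a; aba->

  | bbbba
  | baa
  | aab => aa
  | babbaab => babaab => bab => ba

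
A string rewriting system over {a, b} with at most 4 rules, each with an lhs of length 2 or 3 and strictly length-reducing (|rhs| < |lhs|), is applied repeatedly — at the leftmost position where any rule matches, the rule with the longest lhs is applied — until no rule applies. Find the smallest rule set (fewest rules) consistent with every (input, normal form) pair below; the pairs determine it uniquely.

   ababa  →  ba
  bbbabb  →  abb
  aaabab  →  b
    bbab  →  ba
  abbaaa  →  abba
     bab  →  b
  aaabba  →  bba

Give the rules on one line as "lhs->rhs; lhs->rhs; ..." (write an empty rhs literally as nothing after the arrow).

  | ababa => aaaa => baa => ba
  | bbbabb => abb
  | aaabab => babab => aaab => bab => aa => b
  | bbab => baa => ba

aa->b; baa->ba; bab->aa; bbb->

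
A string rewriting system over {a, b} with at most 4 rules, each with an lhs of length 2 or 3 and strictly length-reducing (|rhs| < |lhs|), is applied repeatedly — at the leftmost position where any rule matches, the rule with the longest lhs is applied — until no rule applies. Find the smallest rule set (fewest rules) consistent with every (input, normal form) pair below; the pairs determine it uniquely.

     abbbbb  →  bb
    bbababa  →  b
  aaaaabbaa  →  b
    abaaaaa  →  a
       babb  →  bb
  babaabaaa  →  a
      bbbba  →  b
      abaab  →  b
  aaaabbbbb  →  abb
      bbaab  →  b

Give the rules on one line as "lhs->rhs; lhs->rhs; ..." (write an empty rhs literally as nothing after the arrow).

  | abbbbb => aabb => bb
  | bbababa => bbaba => bba => b
  | aaaaabbaa => aaabbaa => abbaa => aba => b
  | abaaaaa => baaaa => aaa => a

aa->; aba->b; ba->; bbb->a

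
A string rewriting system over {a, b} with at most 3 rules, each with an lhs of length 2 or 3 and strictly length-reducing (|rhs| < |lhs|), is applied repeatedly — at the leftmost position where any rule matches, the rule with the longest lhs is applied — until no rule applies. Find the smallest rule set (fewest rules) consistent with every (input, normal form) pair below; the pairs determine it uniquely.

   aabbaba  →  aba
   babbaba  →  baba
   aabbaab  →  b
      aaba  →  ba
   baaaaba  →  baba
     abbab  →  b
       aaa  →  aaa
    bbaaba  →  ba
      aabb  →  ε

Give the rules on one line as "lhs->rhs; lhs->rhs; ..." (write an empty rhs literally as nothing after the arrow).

aab->b; baa->ba; bb->

  | aabbaba => bbaba => aba
  | babbaba => baaba => baba
  | aabbaab => bbaab => aab => b
  | aaba => ba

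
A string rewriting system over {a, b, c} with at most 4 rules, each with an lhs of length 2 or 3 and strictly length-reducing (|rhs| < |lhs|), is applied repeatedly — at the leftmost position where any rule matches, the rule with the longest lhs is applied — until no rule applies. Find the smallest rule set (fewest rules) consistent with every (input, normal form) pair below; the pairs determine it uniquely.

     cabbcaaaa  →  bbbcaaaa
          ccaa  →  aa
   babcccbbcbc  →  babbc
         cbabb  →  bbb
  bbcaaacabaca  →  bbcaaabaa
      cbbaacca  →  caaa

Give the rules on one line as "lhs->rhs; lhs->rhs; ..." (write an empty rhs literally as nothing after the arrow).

bac->a; cab->bb; cb->c; cc->

  | cabbcaaaa => bbbcaaaa
  | ccaa => aa
  | babcccbbcbc => babcbbcbc => babcbcbc => babccbc => babbc
  | cbabb => cabb => bbb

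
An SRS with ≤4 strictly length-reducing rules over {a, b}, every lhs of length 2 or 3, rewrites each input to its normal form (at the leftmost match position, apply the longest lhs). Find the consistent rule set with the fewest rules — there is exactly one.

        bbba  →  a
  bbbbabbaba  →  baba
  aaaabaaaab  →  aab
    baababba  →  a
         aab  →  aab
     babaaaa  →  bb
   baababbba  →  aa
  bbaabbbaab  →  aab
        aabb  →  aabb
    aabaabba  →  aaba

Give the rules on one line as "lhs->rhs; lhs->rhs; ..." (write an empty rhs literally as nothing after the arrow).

aaa->aa; baa->bb; bba->; bbb->

  | bbba => a
  | bbbbabbaba => babbaba => baba
  | aaaabaaaab => aaabaaaab => aabaaaab => aabbaab => aaab => aab
  | baababba => bbbabba => abba => a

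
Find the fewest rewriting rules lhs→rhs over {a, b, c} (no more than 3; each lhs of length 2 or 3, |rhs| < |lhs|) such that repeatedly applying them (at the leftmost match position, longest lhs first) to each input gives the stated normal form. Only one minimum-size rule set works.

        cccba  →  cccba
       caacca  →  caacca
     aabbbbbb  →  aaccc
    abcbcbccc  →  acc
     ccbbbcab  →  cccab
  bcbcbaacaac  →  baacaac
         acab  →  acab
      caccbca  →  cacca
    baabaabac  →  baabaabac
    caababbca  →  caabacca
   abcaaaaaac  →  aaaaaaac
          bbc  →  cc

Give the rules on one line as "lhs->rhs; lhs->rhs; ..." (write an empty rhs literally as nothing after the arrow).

bb->c; bc->

  | cccba
  | caacca
  | aabbbbbb => aacbbbb => aaccbb => aaccc
  | abcbcbccc => abcbccc => abccc => acc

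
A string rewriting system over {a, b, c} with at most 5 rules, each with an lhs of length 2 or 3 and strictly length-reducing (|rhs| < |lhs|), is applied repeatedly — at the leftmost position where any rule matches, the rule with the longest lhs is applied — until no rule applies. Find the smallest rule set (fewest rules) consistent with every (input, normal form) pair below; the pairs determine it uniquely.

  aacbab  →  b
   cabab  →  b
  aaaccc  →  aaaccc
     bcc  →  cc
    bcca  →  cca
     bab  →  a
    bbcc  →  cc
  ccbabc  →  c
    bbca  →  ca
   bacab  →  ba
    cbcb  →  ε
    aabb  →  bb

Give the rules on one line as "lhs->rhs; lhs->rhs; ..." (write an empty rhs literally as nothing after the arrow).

  | aacbab => aaab => aab => ab => b
  | cabab => cbab => ab => b
  | aaaccc
  | bcc => cc

ab->b; bab->a; bc->c; cb->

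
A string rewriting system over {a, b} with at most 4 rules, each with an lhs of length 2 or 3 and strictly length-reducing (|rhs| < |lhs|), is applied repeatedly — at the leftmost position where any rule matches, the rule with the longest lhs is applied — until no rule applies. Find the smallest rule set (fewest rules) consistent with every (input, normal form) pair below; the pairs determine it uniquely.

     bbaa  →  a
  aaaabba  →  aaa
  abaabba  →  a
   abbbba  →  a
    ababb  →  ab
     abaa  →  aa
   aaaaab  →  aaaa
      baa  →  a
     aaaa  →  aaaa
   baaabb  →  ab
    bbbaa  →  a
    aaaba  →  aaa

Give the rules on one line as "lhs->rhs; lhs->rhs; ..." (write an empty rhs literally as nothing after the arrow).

aab->a; ba->; bb->b

  | bbaa => baa => a
  | aaaabba => aaaba => aaa
  | abaabba => aabba => aba => a
  | abbbba => abbba => abba => aba => a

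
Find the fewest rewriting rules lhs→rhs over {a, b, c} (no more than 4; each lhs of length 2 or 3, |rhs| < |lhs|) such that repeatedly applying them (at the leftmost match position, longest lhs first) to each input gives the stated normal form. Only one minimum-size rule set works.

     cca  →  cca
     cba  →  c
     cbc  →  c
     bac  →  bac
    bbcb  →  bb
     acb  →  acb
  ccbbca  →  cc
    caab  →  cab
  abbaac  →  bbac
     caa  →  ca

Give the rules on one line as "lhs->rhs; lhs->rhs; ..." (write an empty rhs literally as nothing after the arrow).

aa->a; abb->bb; bc->; cba->c

  | cca
  | cba => c
  | cbc => c
  | bac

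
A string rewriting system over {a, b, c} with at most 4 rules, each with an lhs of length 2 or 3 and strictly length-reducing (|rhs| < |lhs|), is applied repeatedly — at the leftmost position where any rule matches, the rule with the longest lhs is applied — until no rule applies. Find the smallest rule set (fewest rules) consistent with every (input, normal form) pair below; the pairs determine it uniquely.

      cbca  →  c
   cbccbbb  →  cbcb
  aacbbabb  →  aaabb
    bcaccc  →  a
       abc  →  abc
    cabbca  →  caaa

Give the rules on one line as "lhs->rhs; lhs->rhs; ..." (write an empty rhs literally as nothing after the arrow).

bbc->a; bca->; cbb->; ccc->a

  | cbca => c
  | cbccbbb => cbcb
  | aacbbabb => aaabb
  | bcaccc => ccc => a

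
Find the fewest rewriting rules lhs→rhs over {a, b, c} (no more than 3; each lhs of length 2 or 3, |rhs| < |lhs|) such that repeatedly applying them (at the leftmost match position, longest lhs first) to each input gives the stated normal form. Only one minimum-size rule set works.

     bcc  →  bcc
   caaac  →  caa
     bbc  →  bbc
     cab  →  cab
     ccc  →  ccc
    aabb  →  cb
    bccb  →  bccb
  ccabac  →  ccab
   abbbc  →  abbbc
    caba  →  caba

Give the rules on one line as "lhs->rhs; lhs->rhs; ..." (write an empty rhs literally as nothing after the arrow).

aab->c; ac->

  | bcc
  | caaac => caa
  | bbc
  | cab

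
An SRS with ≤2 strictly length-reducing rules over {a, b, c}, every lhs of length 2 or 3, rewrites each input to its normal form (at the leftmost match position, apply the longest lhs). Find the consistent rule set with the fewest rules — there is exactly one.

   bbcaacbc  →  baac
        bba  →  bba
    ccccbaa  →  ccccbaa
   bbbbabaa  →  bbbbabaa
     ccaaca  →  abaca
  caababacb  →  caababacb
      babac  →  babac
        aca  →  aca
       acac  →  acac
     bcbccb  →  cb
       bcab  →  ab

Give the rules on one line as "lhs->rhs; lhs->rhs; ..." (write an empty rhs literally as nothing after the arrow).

  | bbcaacbc => baacbc => baac
  | bba
  | ccccbaa
  | bbbbabaa

bc->; cca->ab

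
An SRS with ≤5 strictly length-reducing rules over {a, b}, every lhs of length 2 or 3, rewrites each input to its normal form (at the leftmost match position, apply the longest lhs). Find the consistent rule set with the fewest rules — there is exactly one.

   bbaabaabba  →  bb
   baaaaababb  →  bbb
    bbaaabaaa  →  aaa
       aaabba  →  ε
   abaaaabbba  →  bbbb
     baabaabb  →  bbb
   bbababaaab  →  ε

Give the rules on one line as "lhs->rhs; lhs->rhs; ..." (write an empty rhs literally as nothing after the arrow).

  | bbaabaabba => babaabba => aabba => bbba => bb
  | baaaaababb => aaaababb => aabbabb => bbbabb => bbb
  | bbaaabaaa => baabaaa => abaaa => aaa
  | aaabba => abbba => ba => ε

aab->bb; abb->; ba->; bab->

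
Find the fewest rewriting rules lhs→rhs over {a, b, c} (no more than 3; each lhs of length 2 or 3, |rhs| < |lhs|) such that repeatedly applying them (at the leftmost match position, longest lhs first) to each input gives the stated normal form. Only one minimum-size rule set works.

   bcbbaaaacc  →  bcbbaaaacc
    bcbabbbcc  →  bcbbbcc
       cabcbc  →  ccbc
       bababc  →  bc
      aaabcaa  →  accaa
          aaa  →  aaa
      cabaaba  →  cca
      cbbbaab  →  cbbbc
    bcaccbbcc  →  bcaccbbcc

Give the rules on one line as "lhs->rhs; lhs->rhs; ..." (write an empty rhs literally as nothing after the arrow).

aab->c; ab->

  | bcbbaaaacc
  | bcbabbbcc => bcbbbcc
  | cabcbc => ccbc
  | bababc => babc => bc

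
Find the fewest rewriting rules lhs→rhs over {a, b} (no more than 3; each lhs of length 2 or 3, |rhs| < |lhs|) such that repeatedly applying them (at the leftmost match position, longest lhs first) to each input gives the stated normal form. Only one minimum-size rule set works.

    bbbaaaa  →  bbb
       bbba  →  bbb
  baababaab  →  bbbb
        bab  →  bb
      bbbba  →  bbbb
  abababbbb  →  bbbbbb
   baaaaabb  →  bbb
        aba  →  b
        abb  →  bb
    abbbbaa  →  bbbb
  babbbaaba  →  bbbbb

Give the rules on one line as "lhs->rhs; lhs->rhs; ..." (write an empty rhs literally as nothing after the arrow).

ab->b; ba->b

  | bbbaaaa => bbbaaa => bbbaa => bbba => bbb
  | bbba => bbb
  | baababaab => bababaab => bbabaab => bbbaab => bbbab => bbbb
  | bab => bb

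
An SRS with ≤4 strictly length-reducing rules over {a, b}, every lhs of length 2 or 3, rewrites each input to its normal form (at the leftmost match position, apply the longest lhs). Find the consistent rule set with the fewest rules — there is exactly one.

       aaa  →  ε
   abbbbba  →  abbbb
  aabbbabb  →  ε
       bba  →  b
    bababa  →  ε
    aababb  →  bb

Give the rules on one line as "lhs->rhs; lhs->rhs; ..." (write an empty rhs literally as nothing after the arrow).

  | aaa => ε
  | abbbbba => abbbb
  | aabbbabb => aabbab => aaba => aaa => ε
  | bba => b

aaa->; aba->aa; ba->; bab->a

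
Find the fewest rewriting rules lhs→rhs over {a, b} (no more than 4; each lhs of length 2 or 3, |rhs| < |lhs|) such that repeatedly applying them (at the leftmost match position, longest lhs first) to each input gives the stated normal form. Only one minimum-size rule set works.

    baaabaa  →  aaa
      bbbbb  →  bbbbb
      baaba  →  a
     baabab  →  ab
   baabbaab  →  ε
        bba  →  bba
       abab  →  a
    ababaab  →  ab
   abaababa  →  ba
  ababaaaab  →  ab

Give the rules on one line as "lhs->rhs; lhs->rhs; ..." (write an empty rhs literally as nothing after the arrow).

  | baaabaa => ababaa => aaa
  | bbbbb
  | baaba => abba => a
  | baabab => abbab => ab

aab->b; abb->; baa->ab; bab->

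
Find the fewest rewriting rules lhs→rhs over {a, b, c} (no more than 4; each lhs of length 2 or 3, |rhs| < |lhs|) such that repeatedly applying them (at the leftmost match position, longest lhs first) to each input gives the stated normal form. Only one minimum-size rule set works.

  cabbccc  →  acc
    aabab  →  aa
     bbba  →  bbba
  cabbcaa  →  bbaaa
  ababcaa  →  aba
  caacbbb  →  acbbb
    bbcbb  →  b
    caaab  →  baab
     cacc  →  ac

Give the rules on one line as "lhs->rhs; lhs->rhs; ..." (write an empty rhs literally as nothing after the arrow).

bab->; bac->ac; bc->a; ca->b

  | cabbccc => bbbccc => bbacc => bacc => acc
  | aabab => aa
  | bbba
  | cabbcaa => bbbcaa => bbaaa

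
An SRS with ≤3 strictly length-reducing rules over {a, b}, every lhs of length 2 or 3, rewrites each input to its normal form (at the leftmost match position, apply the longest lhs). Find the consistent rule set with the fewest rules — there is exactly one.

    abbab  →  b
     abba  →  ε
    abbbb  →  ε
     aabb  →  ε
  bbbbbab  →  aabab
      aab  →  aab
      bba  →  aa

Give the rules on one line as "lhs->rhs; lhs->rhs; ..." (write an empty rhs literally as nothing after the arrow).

  | abbab => aaab => b
  | abba => aaa => ε
  | abbbb => aabb => aaa => ε
  | aabb => aaa => ε

aaa->; bb->a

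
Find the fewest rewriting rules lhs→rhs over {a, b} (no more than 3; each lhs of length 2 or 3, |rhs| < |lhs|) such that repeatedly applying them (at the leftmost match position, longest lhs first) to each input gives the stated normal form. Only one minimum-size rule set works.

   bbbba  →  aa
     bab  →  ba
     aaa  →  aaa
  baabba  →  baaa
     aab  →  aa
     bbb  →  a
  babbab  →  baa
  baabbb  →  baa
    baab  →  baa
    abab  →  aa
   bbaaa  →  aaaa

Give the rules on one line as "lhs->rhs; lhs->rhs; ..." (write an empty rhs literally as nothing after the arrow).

ab->a; bb->a

  | bbbba => abba => aba => aa
  | bab => ba
  | aaa
  | baabba => baaba => baaa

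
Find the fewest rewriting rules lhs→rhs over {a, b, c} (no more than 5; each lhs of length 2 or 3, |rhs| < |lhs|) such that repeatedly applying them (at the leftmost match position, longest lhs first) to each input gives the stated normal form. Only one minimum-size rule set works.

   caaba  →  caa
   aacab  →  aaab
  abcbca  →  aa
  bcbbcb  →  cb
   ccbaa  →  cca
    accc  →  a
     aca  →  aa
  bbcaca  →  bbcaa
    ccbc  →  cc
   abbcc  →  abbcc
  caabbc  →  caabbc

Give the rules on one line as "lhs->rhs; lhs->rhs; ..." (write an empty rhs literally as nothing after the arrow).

ac->a; ba->; bcb->c; cbc->c

  | caaba => caa
  | aacab => aaab
  | abcbca => acca => aca => aa
  | bcbbcb => cbcb => cb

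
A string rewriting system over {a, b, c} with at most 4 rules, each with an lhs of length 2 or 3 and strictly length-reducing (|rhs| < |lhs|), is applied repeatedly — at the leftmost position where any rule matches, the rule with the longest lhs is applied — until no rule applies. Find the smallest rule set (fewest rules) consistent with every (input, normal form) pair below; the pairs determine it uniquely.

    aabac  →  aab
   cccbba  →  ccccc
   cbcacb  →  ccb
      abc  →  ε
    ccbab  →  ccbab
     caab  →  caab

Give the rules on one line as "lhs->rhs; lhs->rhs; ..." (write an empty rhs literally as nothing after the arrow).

ac->; bba->cc; bc->c

  | aabac => aab
  | cccbba => ccccc
  | cbcacb => ccacb => ccb
  | abc => ac => ε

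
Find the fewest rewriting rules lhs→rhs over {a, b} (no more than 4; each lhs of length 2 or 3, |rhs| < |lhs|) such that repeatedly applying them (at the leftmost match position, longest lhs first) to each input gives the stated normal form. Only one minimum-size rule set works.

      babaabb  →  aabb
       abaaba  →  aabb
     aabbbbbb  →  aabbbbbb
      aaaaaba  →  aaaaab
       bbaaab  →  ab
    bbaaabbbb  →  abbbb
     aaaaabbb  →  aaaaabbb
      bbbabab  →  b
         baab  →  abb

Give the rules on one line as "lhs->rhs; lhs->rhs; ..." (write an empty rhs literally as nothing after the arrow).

  | babaabb => aabb
  | abaaba => aabba => aabb
  | aabbbbbb
  | aaaaaba => aaaaab

ba->b; baa->ab; bab->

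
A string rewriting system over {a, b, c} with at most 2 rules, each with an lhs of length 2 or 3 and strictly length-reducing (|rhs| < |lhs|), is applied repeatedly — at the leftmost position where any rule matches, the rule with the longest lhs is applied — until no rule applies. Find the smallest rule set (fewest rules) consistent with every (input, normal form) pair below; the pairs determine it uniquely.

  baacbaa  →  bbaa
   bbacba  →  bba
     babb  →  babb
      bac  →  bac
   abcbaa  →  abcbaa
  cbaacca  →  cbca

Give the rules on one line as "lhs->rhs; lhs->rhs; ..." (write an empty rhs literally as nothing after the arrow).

aac->; acb->

  | baacbaa => bbaa
  | bbacba => bba
  | babb
  | bac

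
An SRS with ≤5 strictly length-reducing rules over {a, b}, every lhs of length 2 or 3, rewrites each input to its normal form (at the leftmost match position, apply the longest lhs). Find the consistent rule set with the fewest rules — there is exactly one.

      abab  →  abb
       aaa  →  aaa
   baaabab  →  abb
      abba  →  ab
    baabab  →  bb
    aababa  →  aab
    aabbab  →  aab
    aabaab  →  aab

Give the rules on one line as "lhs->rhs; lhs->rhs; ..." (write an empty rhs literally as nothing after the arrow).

  | abab => abb
  | aaa
  | baaabab => abab => abb
  | abba => ab

ba->; baa->; bab->bb; bbb->b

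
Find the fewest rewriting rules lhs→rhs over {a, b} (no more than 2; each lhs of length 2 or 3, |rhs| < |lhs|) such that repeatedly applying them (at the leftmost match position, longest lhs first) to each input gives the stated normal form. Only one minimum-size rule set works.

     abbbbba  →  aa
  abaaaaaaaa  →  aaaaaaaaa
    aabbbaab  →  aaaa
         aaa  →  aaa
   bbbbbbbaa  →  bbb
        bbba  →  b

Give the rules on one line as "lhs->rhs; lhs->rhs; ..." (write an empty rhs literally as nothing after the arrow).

  | abbbbba => abbbba => abbba => abba => aba => aa
  | abaaaaaaaa => aaaaaaaaa
  | aabbbaab => aabbaab => aabaab => aaaab => aaaa
  | aaa

ab->a; bba->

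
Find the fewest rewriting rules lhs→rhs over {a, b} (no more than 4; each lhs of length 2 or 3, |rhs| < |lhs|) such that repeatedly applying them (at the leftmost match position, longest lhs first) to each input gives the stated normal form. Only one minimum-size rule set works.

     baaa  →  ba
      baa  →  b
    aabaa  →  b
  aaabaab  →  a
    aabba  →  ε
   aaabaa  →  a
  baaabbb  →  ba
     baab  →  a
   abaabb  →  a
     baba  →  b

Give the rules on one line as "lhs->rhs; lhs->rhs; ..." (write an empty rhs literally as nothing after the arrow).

  | baaa => ba
  | baa => b
  | aabaa => baa => b
  | aaabaab => abaab => aaab => ab => a

aa->; ab->a; bb->a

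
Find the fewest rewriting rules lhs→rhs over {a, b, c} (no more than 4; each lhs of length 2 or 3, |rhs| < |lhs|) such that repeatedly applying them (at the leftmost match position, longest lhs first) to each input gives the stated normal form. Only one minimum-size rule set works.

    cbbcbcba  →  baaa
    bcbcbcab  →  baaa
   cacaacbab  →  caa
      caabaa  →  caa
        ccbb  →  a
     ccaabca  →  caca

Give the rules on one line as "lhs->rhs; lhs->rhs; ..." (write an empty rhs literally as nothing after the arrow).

ab->b; aba->; cb->a

  | cbbcbcba => abcbcba => bcbcba => bacba => baaa
  | bcbcbcab => bacbcab => baacab => baacb => baaa
  | cacaacbab => cacaaaab => cacaaab => cacaab => cacab => cacb => caa
  | caabaa => caa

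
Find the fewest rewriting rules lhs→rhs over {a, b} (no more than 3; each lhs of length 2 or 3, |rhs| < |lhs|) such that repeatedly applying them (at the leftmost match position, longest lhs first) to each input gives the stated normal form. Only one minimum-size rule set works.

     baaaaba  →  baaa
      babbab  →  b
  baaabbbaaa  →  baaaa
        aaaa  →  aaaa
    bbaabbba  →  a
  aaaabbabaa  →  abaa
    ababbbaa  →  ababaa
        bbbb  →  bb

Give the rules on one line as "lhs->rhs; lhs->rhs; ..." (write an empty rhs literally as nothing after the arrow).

  | baaaaba => baaa
  | babbab => baab => b
  | baaabbbaaa => babbaaa => baaaa
  | aaaa

aab->; bba->a; bbb->b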